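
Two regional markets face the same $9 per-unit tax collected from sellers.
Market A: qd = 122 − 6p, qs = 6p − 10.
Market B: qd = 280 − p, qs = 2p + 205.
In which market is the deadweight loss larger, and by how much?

Market A, by $94.5.

Market A: pre-tax p* = $11, q* = 56; post-tax q = 29; deadweight loss = $121.5.
Market B: pre-tax p* = $25, q* = 255; post-tax q = 249; deadweight loss = $27.
Difference: $121.5 vs $27 → market A is larger by $94.5.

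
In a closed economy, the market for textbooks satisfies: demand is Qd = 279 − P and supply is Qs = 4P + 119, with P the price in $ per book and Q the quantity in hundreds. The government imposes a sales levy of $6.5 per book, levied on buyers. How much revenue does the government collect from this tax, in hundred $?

Tax revenue = $1571.7 hundred.

Before the tax: set 279 − P = 4P + 119 → P* = $32, Q* = 247.
With the tax collected from buyers, demand (in seller-price terms) shifts: Qd = 279 − (P + 6.5).
Solving gives Q = 241.8 with buyers paying $37.2 and sellers receiving $30.7 (the $6.5 wedge).
Revenue = t · Q = 6.5 · 241.8 = $1571.7.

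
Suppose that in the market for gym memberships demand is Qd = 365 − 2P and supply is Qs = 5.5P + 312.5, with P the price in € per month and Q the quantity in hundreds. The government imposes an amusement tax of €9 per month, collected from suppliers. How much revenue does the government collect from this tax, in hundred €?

Before the tax: set 365 − 2P = 5.5P + 312.5 → P* = €7, Q* = 351.
With the tax collected from suppliers, supply shifts: Qs = 5.5(P − 9) + 312.5.
Solving gives Q = 337.8 with buyers paying €13.6 and suppliers receiving €4.6 (the €9 wedge).
Revenue = t · Q = 9 · 337.8 = €3040.2.

Tax revenue = €3040.2 hundred.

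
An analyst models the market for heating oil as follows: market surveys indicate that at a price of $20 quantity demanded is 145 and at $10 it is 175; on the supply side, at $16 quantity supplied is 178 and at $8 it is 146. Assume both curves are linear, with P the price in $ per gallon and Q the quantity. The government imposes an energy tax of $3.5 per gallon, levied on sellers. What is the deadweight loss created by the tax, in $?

Deadweight loss = $10.5.

Demand slope: (175 − 145)/(10 − 20) = -3, so Qd = 205 − 3P.
Supply slope: (146 − 178)/(8 − 16) = 4, so Qs = 4P + 114.
Without the tax, 205 − 3P = 4P + 114 gives 7P = 91, so P* = $13 and Q* = 166.
With the tax collected from sellers, supply shifts: Qs = 4(P − 3.5) + 114.
New equilibrium: consumers pay $15, sellers receive $11.5, Q = 160. (Wedge: Pb − Ps = 3.5.)
Quantity falls by |ΔQ| = |166 − 160| = 6.
DWL = ½ · t · |ΔQ| = ½ · 3.5 · 6 = $10.5.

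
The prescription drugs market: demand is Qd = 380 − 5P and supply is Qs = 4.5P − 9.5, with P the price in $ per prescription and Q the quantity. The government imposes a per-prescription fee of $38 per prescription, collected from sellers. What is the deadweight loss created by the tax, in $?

Without the tax, 380 − 5P = 4.5P − 9.5 gives 9.5P = 389.5, so P* = $41 and Q* = 175.
With the tax collected from sellers, supply shifts: Qs = 4.5(P − 38) − 9.5.
New equilibrium: buyers pay $59, sellers receive $21, Q = 85. (Wedge: Pb − Ps = 38.)
Quantity falls by |ΔQ| = |175 − 85| = 90.
DWL = ½ · t · |ΔQ| = ½ · 38 · 90 = $1710.

Deadweight loss = $1710.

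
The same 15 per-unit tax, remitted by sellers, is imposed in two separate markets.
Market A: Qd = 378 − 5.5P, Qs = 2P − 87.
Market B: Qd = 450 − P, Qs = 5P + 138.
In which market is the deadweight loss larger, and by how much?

Market A: pre-tax P* = 62, Q* = 37; post-tax Q = 15; deadweight loss = 165.
Market B: pre-tax P* = 52, Q* = 398; post-tax Q = 385.5; deadweight loss = 93.75.
Difference: 165 vs 93.75 → market A is larger by 71.25.

Market A, by 71.25.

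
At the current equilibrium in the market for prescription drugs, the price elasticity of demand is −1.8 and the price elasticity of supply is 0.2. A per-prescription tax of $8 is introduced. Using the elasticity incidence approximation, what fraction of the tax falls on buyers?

Incidence ratio: buyers' share ≈ εs / (εs + |εd|) = 0.2 / (0.2 + 1.8) = 0.1.
Supply is the less elastic side, so buyers bear the smaller share.

Buyers' share ≈ 0.1.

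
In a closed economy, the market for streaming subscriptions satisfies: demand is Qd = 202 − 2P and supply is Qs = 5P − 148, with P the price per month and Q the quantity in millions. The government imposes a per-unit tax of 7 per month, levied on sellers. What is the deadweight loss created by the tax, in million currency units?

Deadweight loss = 35 million.

Without the tax, 202 − 2P = 5P − 148 gives 7P = 350, so P* = 50 and Q* = 102.
With the tax collected from sellers, supply shifts: Qs = 5(P − 7) − 148.
New equilibrium: buyers pay 55, sellers receive 48, Q = 92. (Wedge: Pb − Ps = 7.)
Quantity falls by |ΔQ| = |102 − 92| = 10.
DWL = ½ · t · |ΔQ| = ½ · 7 · 10 = 35.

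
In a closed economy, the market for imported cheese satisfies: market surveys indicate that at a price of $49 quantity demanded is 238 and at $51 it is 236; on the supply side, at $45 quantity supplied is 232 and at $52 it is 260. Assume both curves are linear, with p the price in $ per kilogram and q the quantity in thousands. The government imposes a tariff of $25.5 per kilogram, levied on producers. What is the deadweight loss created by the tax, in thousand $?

Demand slope: (236 − 238)/(51 − 49) = -1, so qd = 287 − p.
Supply slope: (260 − 232)/(52 − 45) = 4, so qs = 4p + 52.
Without the tax, 287 − p = 4p + 52 gives 5p = 235, so p* = $47 and q* = 240.
With the tax collected from producers, supply shifts: qs = 4(p − 25.5) + 52.
Solving gives q = 219.6 with buyers paying $67.4 and producers receiving $41.9 (the $25.5 wedge).
Quantity falls by |ΔQ| = |240 − 219.6| = 20.4.
DWL = ½ · t · |ΔQ| = ½ · 25.5 · 20.4 = $260.1.

Deadweight loss = $260.1 thousand.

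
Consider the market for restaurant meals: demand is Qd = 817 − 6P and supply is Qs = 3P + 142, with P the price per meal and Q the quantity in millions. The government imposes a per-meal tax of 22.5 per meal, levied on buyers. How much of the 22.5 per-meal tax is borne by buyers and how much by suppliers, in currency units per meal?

Without the tax, 817 − 6P = 3P + 142 gives 9P = 675, so P* = 75 and Q* = 367.
With the tax collected from buyers, demand (in seller-price terms) shifts: Qd = 817 − 6(P + 22.5).
Solving gives Q = 322 with buyers paying 82.5 and suppliers receiving 60 (the 22.5 wedge).
Burden on buyers: 7.5; on suppliers: 15. (They sum to 22.5.)
The less price-elastic side of the market bears the larger share of a per-unit tax.

Buyers bear 7.5 per meal; suppliers bear 15 per meal.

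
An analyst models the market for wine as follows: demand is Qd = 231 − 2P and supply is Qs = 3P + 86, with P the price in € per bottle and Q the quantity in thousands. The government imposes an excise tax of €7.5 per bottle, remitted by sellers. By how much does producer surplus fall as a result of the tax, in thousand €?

Before the tax: set 231 − 2P = 3P + 86 → P* = €29, Q* = 173.
With the tax collected from sellers, supply shifts: Qs = 3(P − 7.5) + 86.
Solving gives Q = 164 with buyers paying €33.5 and sellers receiving €26 (the €7.5 wedge).
ΔPS is the trapezoid between Q = 164 and Q = 173 of height €3: ½ · (173 + 164) · 3 = €505.5.

Producer surplus falls by €505.5 thousand.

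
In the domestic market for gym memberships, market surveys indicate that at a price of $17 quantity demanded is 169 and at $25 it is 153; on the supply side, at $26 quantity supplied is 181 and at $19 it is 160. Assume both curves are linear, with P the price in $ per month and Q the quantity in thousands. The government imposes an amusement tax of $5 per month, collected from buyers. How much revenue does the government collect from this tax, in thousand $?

Demand slope: (153 − 169)/(25 − 17) = -2, so Qd = 203 − 2P.
Supply slope: (160 − 181)/(19 − 26) = 3, so Qs = 3P + 103.
Before the tax: set 203 − 2P = 3P + 103 → P* = $20, Q* = 163.
With the tax collected from buyers, demand (in seller-price terms) shifts: Qd = 203 − 2(P + 5).
New equilibrium: buyers pay $23, suppliers receive $18, Q = 157. (Wedge: Pb − Ps = 5.)
Revenue = t · Q = 5 · 157 = $785.

Tax revenue = $785 thousand.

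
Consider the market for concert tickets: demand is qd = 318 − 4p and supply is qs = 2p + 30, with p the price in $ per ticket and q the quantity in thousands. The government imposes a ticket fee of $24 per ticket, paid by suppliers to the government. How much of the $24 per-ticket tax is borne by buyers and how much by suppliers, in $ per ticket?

Before the tax: set 318 − 4p = 2p + 30 → p* = $48, q* = 126.
With the tax collected from suppliers, supply shifts: qs = 2(p − 24) + 30.
Solving gives q = 94 with buyers paying $56 and suppliers receiving $32 (the $24 wedge).
Burden on buyers: $8; on suppliers: $16. (They sum to $24.)

Buyers bear $8 per ticket; suppliers bear $16 per ticket.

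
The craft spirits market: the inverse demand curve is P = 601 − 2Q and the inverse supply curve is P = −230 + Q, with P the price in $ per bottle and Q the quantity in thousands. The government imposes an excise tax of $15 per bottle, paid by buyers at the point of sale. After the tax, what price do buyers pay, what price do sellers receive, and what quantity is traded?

Buyers pay $57; sellers receive $42; quantity = 272.

Inverting to Q(P) form: Qd = 300.5 − 0.5P; Qs = P + 230.
Before the tax: set 300.5 − 0.5P = P + 230 → P* = $47, Q* = 277.
With the tax collected from buyers, demand (in seller-price terms) shifts: Qd = 300.5 − 0.5(P + 15).
New equilibrium: buyers pay $57, sellers receive $42, Q = 272. (Wedge: Pb − Ps = 15.)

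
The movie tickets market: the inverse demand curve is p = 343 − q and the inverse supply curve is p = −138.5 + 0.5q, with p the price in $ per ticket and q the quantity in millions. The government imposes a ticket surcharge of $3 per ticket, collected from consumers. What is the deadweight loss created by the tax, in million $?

Rewrite in direct form: qd = 343 − p and qs = 2p + 277.
Without the tax, 343 − p = 2p + 277 gives 3p = 66, so p* = $22 and q* = 321.
With the tax collected from consumers, demand (in seller-price terms) shifts: qd = 343 − (p + 3).
New equilibrium: consumers pay $24, sellers receive $21, q = 319. (Wedge: pb − ps = 3.)
Quantity falls by |ΔQ| = |321 − 319| = 2.
DWL = ½ · t · |ΔQ| = ½ · 3 · 2 = $3.

Deadweight loss = $3 million.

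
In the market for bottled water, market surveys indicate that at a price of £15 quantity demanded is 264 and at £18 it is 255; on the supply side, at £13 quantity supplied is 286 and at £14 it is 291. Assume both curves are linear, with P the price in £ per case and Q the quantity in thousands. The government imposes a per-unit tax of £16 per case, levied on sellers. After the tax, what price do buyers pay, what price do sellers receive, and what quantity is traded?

Demand slope: (255 − 264)/(18 − 15) = -3, so Qd = 309 − 3P.
Supply slope: (291 − 286)/(14 − 13) = 5, so Qs = 5P + 221.
Without the tax, 309 − 3P = 5P + 221 gives 8P = 88, so P* = £11 and Q* = 276.
With the tax collected from sellers, supply shifts: Qs = 5(P − 16) + 221.
Solving gives Q = 246 with buyers paying £21 and sellers receiving £5 (the £16 wedge).
The less price-elastic side of the market bears the larger share of a per-unit tax.

Buyers pay £21; sellers receive £5; quantity = 246.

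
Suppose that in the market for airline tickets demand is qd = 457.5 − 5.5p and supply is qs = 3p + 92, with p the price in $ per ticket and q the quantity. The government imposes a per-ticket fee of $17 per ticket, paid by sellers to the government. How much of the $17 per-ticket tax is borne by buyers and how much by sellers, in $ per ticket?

Before the tax: set 457.5 − 5.5p = 3p + 92 → p* = $43, q* = 221.
With the tax collected from sellers, supply shifts: qs = 3(p − 17) + 92.
Solving gives q = 188 with buyers paying $49 and sellers receiving $32 (the $17 wedge).
Burden on buyers: $6; on sellers: $11. (They sum to $17.)

Buyers bear $6 per ticket; sellers bear $11 per ticket.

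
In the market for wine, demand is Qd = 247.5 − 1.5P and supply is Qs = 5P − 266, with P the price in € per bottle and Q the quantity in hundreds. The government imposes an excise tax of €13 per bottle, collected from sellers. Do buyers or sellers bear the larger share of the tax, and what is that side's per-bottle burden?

Buyers bear the larger share: €10 per bottle.

Before the tax: set 247.5 − 1.5P = 5P − 266 → P* = €79, Q* = 129.
With the tax collected from sellers, supply shifts: Qs = 5(P − 13) − 266.
New equilibrium: buyers pay €89, sellers receive €76, Q = 114. (Wedge: Pb − Ps = 13.)
Per-bottle burden: buyers €10, sellers €3.
Buyers take the larger share because demand is less price-elastic here (demand slope 1.5 vs supply slope 5).
The less price-elastic side of the market bears the larger share of a per-unit tax.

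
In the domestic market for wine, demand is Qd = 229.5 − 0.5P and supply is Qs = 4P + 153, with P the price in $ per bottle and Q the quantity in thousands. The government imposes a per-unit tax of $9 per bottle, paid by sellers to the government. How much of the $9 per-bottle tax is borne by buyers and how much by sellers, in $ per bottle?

Buyers bear $8 per bottle; sellers bear $1 per bottle.

Before the tax: set 229.5 − 0.5P = 4P + 153 → P* = $17, Q* = 221.
With the tax collected from sellers, supply shifts: Qs = 4(P − 9) + 153.
Solving gives Q = 217 with buyers paying $25 and sellers receiving $16 (the $9 wedge).
Burden on buyers: $8; on sellers: $1. (They sum to $9.)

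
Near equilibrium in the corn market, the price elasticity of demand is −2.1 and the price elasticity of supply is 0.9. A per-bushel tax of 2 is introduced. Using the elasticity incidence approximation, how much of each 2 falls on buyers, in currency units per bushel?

Buyers bear ≈ 0.6 per bushel.

Incidence ratio: buyers' share ≈ εs / (εs + |εd|) = 0.9 / (0.9 + 2.1) = 0.3.
So buyers bear ≈ 0.3 × 2 = 0.6; sellers bear 1.4.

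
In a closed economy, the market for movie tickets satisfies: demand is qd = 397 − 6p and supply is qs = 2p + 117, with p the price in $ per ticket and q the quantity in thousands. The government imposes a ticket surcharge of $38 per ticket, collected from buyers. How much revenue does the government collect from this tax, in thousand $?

Before the tax: set 397 − 6p = 2p + 117 → p* = $35, q* = 187.
With the tax collected from buyers, demand (in seller-price terms) shifts: qd = 397 − 6(p + 38).
New equilibrium: buyers pay $44.5, producers receive $6.5, q = 130. (Wedge: pb − ps = 38.)
Revenue = t · Q = 38 · 130 = $4940.

Tax revenue = $4940 thousand.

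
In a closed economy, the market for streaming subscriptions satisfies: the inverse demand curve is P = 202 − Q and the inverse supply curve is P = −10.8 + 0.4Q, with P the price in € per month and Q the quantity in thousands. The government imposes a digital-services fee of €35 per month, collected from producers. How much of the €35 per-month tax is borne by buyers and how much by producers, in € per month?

Buyers bear €25 per month; producers bear €10 per month.

Inverting to Q(P) form: Qd = 202 − P; Qs = 2.5P + 27.
Before the tax: set 202 − P = 2.5P + 27 → P* = €50, Q* = 152.
With the tax collected from producers, supply shifts: Qs = 2.5(P − 35) + 27.
Solving gives Q = 127 with buyers paying €75 and producers receiving €40 (the €35 wedge).
Burden on buyers: €25; on producers: €10. (They sum to €35.)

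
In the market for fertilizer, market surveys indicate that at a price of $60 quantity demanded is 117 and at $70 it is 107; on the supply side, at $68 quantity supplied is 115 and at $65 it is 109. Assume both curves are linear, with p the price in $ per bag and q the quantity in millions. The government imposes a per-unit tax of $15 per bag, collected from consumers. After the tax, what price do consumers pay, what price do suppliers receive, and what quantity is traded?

Demand slope: (107 − 117)/(70 − 60) = -1, so qd = 177 − p.
Supply slope: (109 − 115)/(65 − 68) = 2, so qs = 2p − 21.
Without the tax, 177 − p = 2p − 21 gives 3p = 198, so p* = $66 and q* = 111.
With the tax collected from consumers, demand (in seller-price terms) shifts: qd = 177 − (p + 15).
New equilibrium: consumers pay $76, suppliers receive $61, q = 101. (Wedge: pb − ps = 15.)

Consumers pay $76; suppliers receive $61; quantity = 101.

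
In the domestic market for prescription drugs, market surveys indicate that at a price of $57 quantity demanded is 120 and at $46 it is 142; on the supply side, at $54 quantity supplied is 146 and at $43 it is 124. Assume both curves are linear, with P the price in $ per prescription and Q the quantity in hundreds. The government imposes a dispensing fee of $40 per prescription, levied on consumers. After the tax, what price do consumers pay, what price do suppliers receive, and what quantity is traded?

Consumers pay $69; suppliers receive $29; quantity = 96.

Demand slope: (142 − 120)/(46 − 57) = -2, so Qd = 234 − 2P.
Supply slope: (124 − 146)/(43 − 54) = 2, so Qs = 2P + 38.
Before the tax: set 234 − 2P = 2P + 38 → P* = $49, Q* = 136.
With the tax collected from consumers, demand (in seller-price terms) shifts: Qd = 234 − 2(P + 40).
Solving gives Q = 96 with consumers paying $69 and suppliers receiving $29 (the $40 wedge).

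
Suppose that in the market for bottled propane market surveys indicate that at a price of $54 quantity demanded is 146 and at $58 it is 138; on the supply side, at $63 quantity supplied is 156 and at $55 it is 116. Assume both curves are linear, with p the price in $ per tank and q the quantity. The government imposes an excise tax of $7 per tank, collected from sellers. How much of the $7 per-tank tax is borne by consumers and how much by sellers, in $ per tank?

Consumers bear $5 per tank; sellers bear $2 per tank.

Demand slope: (138 − 146)/(58 − 54) = -2, so qd = 254 − 2p.
Supply slope: (116 − 156)/(55 − 63) = 5, so qs = 5p − 159.
Without the tax, 254 − 2p = 5p − 159 gives 7p = 413, so p* = $59 and q* = 136.
With the tax collected from sellers, supply shifts: qs = 5(p − 7) − 159.
New equilibrium: consumers pay $64, sellers receive $57, q = 126. (Wedge: pb − ps = 7.)
Burden on consumers: $5; on sellers: $2. (They sum to $7.)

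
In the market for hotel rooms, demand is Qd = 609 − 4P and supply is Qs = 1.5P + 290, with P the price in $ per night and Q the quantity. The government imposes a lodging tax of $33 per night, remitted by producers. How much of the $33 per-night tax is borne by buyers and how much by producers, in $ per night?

Without the tax, 609 − 4P = 1.5P + 290 gives 5.5P = 319, so P* = $58 and Q* = 377.
With the tax collected from producers, supply shifts: Qs = 1.5(P − 33) + 290.
New equilibrium: buyers pay $67, producers receive $34, Q = 341. (Wedge: Pb − Ps = 33.)
Burden on buyers: $9; on producers: $24. (They sum to $33.)
The less price-elastic side of the market bears the larger share of a per-unit tax.

Buyers bear $9 per night; producers bear $24 per night.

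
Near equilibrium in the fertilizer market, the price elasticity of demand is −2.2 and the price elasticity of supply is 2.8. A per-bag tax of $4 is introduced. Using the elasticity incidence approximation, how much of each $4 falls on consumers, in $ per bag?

Consumers bear ≈ $2.24 per bag.

Incidence ratio: consumers' share ≈ εs / (εs + |εd|) = 2.8 / (2.8 + 2.2) = 0.56.
So consumers bear ≈ 0.56 × $4 = $2.24; suppliers bear $1.76.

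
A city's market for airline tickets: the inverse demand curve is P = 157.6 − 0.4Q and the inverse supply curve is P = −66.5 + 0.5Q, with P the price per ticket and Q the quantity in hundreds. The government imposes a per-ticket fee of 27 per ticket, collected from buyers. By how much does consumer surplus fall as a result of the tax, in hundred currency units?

Consumer surplus falls by 2808 hundred.

Rewrite in direct form: Qd = 394 − 2.5P and Qs = 2P + 133.
Without the tax, 394 − 2.5P = 2P + 133 gives 4.5P = 261, so P* = 58 and Q* = 249.
With the tax collected from buyers, demand (in seller-price terms) shifts: Qd = 394 − 2.5(P + 27).
Solving gives Q = 219 with buyers paying 70 and producers receiving 43 (the 27 wedge).
ΔCS is the trapezoid between Q = 219 and Q = 249 of height 12: ½ · (249 + 219) · 12 = 2808.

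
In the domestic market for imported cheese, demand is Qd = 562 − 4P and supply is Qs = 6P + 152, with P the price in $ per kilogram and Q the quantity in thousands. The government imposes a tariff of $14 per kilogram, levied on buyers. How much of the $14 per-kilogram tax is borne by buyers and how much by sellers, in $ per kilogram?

Without the tax, 562 − 4P = 6P + 152 gives 10P = 410, so P* = $41 and Q* = 398.
With the tax collected from buyers, demand (in seller-price terms) shifts: Qd = 562 − 4(P + 14).
Solving gives Q = 364.4 with buyers paying $49.4 and sellers receiving $35.4 (the $14 wedge).
Burden on buyers: $8.4; on sellers: $5.6. (They sum to $14.)
The less price-elastic side of the market bears the larger share of a per-unit tax.

Buyers bear $8.4 per kilogram; sellers bear $5.6 per kilogram.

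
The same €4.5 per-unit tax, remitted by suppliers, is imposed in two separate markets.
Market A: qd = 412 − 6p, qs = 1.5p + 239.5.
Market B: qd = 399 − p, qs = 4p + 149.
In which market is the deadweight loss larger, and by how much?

Market A, by €4.05.

Market A: pre-tax p* = €23, q* = 274; post-tax q = 268.6; deadweight loss = €12.15.
Market B: pre-tax p* = €50, q* = 349; post-tax q = 345.4; deadweight loss = €8.1.
Difference: €12.15 vs €8.1 → market A is larger by €4.05.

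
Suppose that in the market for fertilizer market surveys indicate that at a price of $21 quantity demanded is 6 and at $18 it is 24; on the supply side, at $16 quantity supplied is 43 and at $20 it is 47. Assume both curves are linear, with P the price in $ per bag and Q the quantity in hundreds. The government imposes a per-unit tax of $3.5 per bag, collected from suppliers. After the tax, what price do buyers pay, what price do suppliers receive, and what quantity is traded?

Buyers pay $15.5; suppliers receive $12; quantity = 39.

Demand slope: (24 − 6)/(18 − 21) = -6, so Qd = 132 − 6P.
Supply slope: (47 − 43)/(20 − 16) = 1, so Qs = P + 27.
Without the tax, 132 − 6P = P + 27 gives 7P = 105, so P* = $15 and Q* = 42.
With the tax collected from suppliers, supply shifts: Qs = (P − 3.5) + 27.
Solving gives Q = 39 with buyers paying $15.5 and suppliers receiving $12 (the $3.5 wedge).
The less price-elastic side of the market bears the larger share of a per-unit tax.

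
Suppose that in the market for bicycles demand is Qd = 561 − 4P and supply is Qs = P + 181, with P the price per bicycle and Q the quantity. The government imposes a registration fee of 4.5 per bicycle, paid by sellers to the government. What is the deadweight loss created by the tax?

Before the tax: set 561 − 4P = P + 181 → P* = 76, Q* = 257.
With the tax collected from sellers, supply shifts: Qs = (P − 4.5) + 181.
Solving gives Q = 253.4 with buyers paying 76.9 and sellers receiving 72.4 (the 4.5 wedge).
Quantity falls by |ΔQ| = |257 − 253.4| = 3.6.
DWL = ½ · t · |ΔQ| = ½ · 4.5 · 3.6 = 8.1.

Deadweight loss = 8.1.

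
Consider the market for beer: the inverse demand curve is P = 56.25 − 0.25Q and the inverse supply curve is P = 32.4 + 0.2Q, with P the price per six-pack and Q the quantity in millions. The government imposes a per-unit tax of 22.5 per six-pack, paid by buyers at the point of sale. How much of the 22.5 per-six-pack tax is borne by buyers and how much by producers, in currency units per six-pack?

Rewrite in direct form: Qd = 225 − 4P and Qs = 5P − 162.
Without the tax, 225 − 4P = 5P − 162 gives 9P = 387, so P* = 43 and Q* = 53.
With the tax collected from buyers, demand (in seller-price terms) shifts: Qd = 225 − 4(P + 22.5).
Solving gives Q = 3 with buyers paying 55.5 and producers receiving 33 (the 22.5 wedge).
Burden on buyers: 12.5; on producers: 10. (They sum to 22.5.)
The less price-elastic side of the market bears the larger share of a per-unit tax.

Buyers bear 12.5 per six-pack; producers bear 10 per six-pack.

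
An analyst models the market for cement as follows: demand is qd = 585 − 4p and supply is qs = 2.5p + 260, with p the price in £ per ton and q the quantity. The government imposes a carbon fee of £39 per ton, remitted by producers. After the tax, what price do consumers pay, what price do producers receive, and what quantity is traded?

Before the tax: set 585 − 4p = 2.5p + 260 → p* = £50, q* = 385.
With the tax collected from producers, supply shifts: qs = 2.5(p − 39) + 260.
New equilibrium: consumers pay £65, producers receive £26, q = 325. (Wedge: pb − ps = 39.)
The less price-elastic side of the market bears the larger share of a per-unit tax.

Consumers pay £65; producers receive £26; quantity = 325.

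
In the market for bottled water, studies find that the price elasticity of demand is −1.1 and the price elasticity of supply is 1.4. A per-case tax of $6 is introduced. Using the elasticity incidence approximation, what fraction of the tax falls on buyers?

Buyers' share ≈ 0.56.

Incidence ratio: buyers' share ≈ εs / (εs + |εd|) = 1.4 / (1.4 + 1.1) = 0.56.
Supply is the more elastic side, so buyers bear the larger share.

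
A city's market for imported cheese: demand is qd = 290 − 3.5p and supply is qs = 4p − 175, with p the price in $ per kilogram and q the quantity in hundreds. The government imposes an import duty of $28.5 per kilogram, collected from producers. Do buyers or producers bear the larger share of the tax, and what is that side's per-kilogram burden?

Before the tax: set 290 − 3.5p = 4p − 175 → p* = $62, q* = 73.
With the tax collected from producers, supply shifts: qs = 4(p − 28.5) − 175.
New equilibrium: buyers pay $77.2, producers receive $48.7, q = 19.8. (Wedge: pb − ps = 28.5.)
Per-kilogram burden: buyers $15.2, producers $13.3.
Buyers take the larger share because demand is less price-elastic here (demand slope 3.5 vs supply slope 4).

Buyers bear the larger share: $15.2 per kilogram.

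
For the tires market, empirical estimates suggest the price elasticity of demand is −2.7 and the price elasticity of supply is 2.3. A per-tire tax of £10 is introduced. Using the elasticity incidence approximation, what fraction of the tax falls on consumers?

Incidence ratio: consumers' share ≈ εs / (εs + |εd|) = 2.3 / (2.3 + 2.7) = 0.46.
Supply is the less elastic side, so consumers bear the smaller share.

Consumers' share ≈ 0.46.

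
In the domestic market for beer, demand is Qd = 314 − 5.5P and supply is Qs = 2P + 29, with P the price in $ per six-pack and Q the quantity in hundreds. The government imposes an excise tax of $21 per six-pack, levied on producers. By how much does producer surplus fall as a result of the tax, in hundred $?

Before the tax: set 314 − 5.5P = 2P + 29 → P* = $38, Q* = 105.
With the tax collected from producers, supply shifts: Qs = 2(P − 21) + 29.
Solving gives Q = 74.2 with consumers paying $43.6 and producers receiving $22.6 (the $21 wedge).
ΔPS is the trapezoid between Q = 74.2 and Q = 105 of height $15.4: ½ · (105 + 74.2) · 15.4 = $1379.84.

Producer surplus falls by $1379.84 hundred.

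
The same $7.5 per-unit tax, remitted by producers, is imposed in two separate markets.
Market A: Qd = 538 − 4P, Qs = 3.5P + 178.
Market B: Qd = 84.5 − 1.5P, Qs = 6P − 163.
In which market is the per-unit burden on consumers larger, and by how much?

Market A: pre-tax P* = $48, Q* = 346; post-tax Q = 332; per-unit burden on consumers = $3.5.
Market B: pre-tax P* = $33, Q* = 35; post-tax Q = 26; per-unit burden on consumers = $6.
Difference: $3.5 vs $6 → market B is larger by $2.5.

Market B, by $2.5.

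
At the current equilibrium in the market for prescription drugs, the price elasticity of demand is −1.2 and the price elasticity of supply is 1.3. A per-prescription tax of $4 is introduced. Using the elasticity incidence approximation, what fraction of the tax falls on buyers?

Incidence ratio: buyers' share ≈ εs / (εs + |εd|) = 1.3 / (1.3 + 1.2) = 0.52.
Supply is the more elastic side, so buyers bear the larger share.

Buyers' share ≈ 0.52.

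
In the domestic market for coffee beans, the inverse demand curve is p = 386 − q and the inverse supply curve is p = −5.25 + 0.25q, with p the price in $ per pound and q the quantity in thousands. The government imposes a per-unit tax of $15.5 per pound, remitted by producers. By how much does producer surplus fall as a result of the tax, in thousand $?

Rewrite in direct form: qd = 386 − p and qs = 4p + 21.
Before the tax: set 386 − p = 4p + 21 → p* = $73, q* = 313.
With the tax collected from producers, supply shifts: qs = 4(p − 15.5) + 21.
New equilibrium: buyers pay $85.4, producers receive $69.9, q = 300.6. (Wedge: pb − ps = 15.5.)
ΔPS is the trapezoid between Q = 300.6 and Q = 313 of height $3.1: ½ · (313 + 300.6) · 3.1 = $951.08.

Producer surplus falls by $951.08 thousand.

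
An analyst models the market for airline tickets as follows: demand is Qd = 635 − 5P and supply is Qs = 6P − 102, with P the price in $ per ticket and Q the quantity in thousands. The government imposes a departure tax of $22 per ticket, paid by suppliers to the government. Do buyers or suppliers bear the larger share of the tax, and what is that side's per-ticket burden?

Buyers bear the larger share: $12 per ticket.

Without the tax, 635 − 5P = 6P − 102 gives 11P = 737, so P* = $67 and Q* = 300.
With the tax collected from suppliers, supply shifts: Qs = 6(P − 22) − 102.
New equilibrium: buyers pay $79, suppliers receive $57, Q = 240. (Wedge: Pb − Ps = 22.)
Per-ticket burden: buyers $12, suppliers $10.
Buyers take the larger share because demand is less price-elastic here (demand slope 5 vs supply slope 6).
The less price-elastic side of the market bears the larger share of a per-unit tax.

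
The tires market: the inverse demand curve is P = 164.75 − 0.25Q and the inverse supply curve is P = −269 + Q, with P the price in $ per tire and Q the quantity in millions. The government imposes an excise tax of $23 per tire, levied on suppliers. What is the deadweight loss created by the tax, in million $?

Inverting to Q(P) form: Qd = 659 − 4P; Qs = P + 269.
Without the tax, 659 − 4P = P + 269 gives 5P = 390, so P* = $78 and Q* = 347.
With the tax collected from suppliers, supply shifts: Qs = (P − 23) + 269.
Solving gives Q = 328.6 with buyers paying $82.6 and suppliers receiving $59.6 (the $23 wedge).
Quantity falls by |ΔQ| = |347 − 328.6| = 18.4.
DWL = ½ · t · |ΔQ| = ½ · 23 · 18.4 = $211.6.

Deadweight loss = $211.6 million.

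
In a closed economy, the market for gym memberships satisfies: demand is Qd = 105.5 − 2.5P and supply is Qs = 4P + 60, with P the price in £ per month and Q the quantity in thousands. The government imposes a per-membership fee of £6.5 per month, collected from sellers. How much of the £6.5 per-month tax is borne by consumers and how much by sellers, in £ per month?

Consumers bear £4 per month; sellers bear £2.5 per month.

Without the tax, 105.5 − 2.5P = 4P + 60 gives 6.5P = 45.5, so P* = £7 and Q* = 88.
With the tax collected from sellers, supply shifts: Qs = 4(P − 6.5) + 60.
New equilibrium: consumers pay £11, sellers receive £4.5, Q = 78. (Wedge: Pb − Ps = 6.5.)
Burden on consumers: £4; on sellers: £2.5. (They sum to £6.5.)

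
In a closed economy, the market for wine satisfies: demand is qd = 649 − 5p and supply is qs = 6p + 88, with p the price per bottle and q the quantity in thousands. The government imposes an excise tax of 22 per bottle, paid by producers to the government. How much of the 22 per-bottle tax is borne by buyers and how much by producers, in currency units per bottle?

Buyers bear 12 per bottle; producers bear 10 per bottle.

Without the tax, 649 − 5p = 6p + 88 gives 11p = 561, so p* = 51 and q* = 394.
With the tax collected from producers, supply shifts: qs = 6(p − 22) + 88.
Solving gives q = 334 with buyers paying 63 and producers receiving 41 (the 22 wedge).
Burden on buyers: 12; on producers: 10. (They sum to 22.)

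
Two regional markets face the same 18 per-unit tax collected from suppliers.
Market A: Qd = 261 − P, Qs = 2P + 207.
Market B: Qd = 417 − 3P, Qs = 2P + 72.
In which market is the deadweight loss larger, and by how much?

Market A: pre-tax P* = 18, Q* = 243; post-tax Q = 231; deadweight loss = 108.
Market B: pre-tax P* = 69, Q* = 210; post-tax Q = 188.4; deadweight loss = 194.4.
Difference: 108 vs 194.4 → market B is larger by 86.4.

Market B, by 86.4.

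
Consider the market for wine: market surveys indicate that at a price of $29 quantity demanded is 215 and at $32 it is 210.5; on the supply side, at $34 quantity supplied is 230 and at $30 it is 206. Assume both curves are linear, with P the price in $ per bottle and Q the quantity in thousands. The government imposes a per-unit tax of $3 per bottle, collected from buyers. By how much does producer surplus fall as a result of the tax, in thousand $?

Producer surplus falls by $126.12 thousand.

Demand slope: (210.5 − 215)/(32 − 29) = -1.5, so Qd = 258.5 − 1.5P.
Supply slope: (206 − 230)/(30 − 34) = 6, so Qs = 6P + 26.
Before the tax: set 258.5 − 1.5P = 6P + 26 → P* = $31, Q* = 212.
With the tax collected from buyers, demand (in seller-price terms) shifts: Qd = 258.5 − 1.5(P + 3).
Solving gives Q = 208.4 with buyers paying $33.4 and producers receiving $30.4 (the $3 wedge).
ΔPS is the trapezoid between Q = 208.4 and Q = 212 of height $0.6: ½ · (212 + 208.4) · 0.6 = $126.12.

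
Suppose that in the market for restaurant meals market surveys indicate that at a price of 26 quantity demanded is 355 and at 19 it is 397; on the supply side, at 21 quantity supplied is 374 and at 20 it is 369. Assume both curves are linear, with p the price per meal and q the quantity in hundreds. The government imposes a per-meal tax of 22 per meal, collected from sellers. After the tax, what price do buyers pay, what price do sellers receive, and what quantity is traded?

Demand slope: (397 − 355)/(19 − 26) = -6, so qd = 511 − 6p.
Supply slope: (369 − 374)/(20 − 21) = 5, so qs = 5p + 269.
Without the tax, 511 − 6p = 5p + 269 gives 11p = 242, so p* = 22 and q* = 379.
With the tax collected from sellers, supply shifts: qs = 5(p − 22) + 269.
Solving gives q = 319 with buyers paying 32 and sellers receiving 10 (the 22 wedge).

Buyers pay 32; sellers receive 10; quantity = 319.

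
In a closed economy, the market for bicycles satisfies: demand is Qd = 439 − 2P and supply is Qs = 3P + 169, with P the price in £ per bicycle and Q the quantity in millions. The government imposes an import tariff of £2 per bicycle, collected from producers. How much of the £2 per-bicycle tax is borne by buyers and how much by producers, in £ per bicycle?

Without the tax, 439 − 2P = 3P + 169 gives 5P = 270, so P* = £54 and Q* = 331.
With the tax collected from producers, supply shifts: Qs = 3(P − 2) + 169.
Solving gives Q = 328.6 with buyers paying £55.2 and producers receiving £53.2 (the £2 wedge).
Burden on buyers: £1.2; on producers: £0.8. (They sum to £2.)
The less price-elastic side of the market bears the larger share of a per-unit tax.

Buyers bear £1.2 per bicycle; producers bear £0.8 per bicycle.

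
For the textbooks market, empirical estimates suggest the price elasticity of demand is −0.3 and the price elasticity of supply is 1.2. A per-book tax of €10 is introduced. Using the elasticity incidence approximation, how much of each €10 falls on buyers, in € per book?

Buyers bear ≈ €8 per book.

Incidence ratio: buyers' share ≈ εs / (εs + |εd|) = 1.2 / (1.2 + 0.3) = 0.8.
So buyers bear ≈ 0.8 × €10 = €8; producers bear €2.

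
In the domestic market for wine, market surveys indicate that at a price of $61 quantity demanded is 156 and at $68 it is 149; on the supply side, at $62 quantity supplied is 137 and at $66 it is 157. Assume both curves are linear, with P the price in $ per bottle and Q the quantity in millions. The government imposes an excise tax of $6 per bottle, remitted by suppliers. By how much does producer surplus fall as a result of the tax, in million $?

Producer surplus falls by $149.5 million.

Demand slope: (149 − 156)/(68 − 61) = -1, so Qd = 217 − P.
Supply slope: (157 − 137)/(66 − 62) = 5, so Qs = 5P − 173.
Before the tax: set 217 − P = 5P − 173 → P* = $65, Q* = 152.
With the tax collected from suppliers, supply shifts: Qs = 5(P − 6) − 173.
Solving gives Q = 147 with buyers paying $70 and suppliers receiving $64 (the $6 wedge).
ΔPS is the trapezoid between Q = 147 and Q = 152 of height $1: ½ · (152 + 147) · 1 = $149.5.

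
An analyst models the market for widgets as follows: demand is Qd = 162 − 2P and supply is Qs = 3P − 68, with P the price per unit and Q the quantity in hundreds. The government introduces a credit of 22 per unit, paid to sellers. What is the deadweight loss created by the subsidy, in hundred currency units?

Deadweight loss = 290.4 hundred.

Before the subsidy: set 162 − 2P = 3P − 68 → P* = 46, Q* = 70.
With a per-unit subsidy paid to sellers, each receives P + 22 per unit sold, so supply becomes Qs = 3(P + 22) − 68.
New equilibrium: consumers pay 32.8, sellers receive 54.8, Q = 96.4. (Wedge: Pb − Ps = −22.)
Quantity rises by |ΔQ| = |70 − 96.4| = 26.4.
DWL = ½ · t · |ΔQ| = ½ · 22 · 26.4 = 290.4.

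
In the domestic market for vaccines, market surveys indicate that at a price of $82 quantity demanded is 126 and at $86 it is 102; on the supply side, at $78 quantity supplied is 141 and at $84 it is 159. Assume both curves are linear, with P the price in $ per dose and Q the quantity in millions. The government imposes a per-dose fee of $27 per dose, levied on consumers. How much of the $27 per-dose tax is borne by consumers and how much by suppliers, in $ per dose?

Demand slope: (102 − 126)/(86 − 82) = -6, so Qd = 618 − 6P.
Supply slope: (159 − 141)/(84 − 78) = 3, so Qs = 3P − 93.
Without the tax, 618 − 6P = 3P − 93 gives 9P = 711, so P* = $79 and Q* = 144.
With the tax collected from consumers, demand (in seller-price terms) shifts: Qd = 618 − 6(P + 27).
New equilibrium: consumers pay $88, suppliers receive $61, Q = 90. (Wedge: Pb − Ps = 27.)
Burden on consumers: $9; on suppliers: $18. (They sum to $27.)

Consumers bear $9 per dose; suppliers bear $18 per dose.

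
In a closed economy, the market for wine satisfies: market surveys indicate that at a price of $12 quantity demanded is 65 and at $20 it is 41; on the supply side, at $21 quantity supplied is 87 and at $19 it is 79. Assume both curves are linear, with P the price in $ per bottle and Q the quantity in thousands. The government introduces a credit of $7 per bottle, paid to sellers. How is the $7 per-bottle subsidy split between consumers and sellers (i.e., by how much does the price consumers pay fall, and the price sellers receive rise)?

Consumers gain $4 per bottle; sellers gain $3 per bottle.

Demand slope: (41 − 65)/(20 − 12) = -3, so Qd = 101 − 3P.
Supply slope: (79 − 87)/(19 − 21) = 4, so Qs = 4P + 3.
Without the subsidy, 101 − 3P = 4P + 3 gives 7P = 98, so P* = $14 and Q* = 59.
With a per-unit subsidy paid to sellers, each receives P + 7 per unit sold, so supply becomes Qs = 4(P + 7) + 3.
New equilibrium: consumers pay $10, sellers receive $17, Q = 71. (Wedge: Pb − Ps = −7.)
Gain to consumers: $4; to sellers: $3. (They sum to $7.)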